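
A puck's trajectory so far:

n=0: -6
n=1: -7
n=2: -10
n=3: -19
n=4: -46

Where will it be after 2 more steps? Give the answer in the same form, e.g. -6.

-370

Consecutive displacements -1, -3, -9, -27 scale by a factor of 3 each step.
step 5: -46 − 81 → -127
step 6: -127 − 243 → -370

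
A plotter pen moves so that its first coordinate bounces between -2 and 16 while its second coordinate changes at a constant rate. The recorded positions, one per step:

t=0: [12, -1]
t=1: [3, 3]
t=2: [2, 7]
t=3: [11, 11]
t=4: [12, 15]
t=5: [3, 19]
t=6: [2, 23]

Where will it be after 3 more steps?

[3, 35]

The first coordinate reflects between -2 and 16, moving 9 per step.
  step 7: 2 → 11
  step 8: 11 → 12
  step 9: 12 → 3
The second coordinate changes by +4 each step: at step 9 it is 35.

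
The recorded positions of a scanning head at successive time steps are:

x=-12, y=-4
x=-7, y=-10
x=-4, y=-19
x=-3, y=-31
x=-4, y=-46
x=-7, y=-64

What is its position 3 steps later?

x=-28, y=-136

Taking differences between consecutive positions: (+5, -6), (+3, -9), (+1, -12), (-1, -15), (-3, -18). These grow by (-2, -3) each step.
step 6: x=-7, y=-64 + (-5, -21) → x=-12, y=-85
step 7: x=-12, y=-85 + (-7, -24) → x=-19, y=-109
step 8: x=-19, y=-109 + (-9, -27) → x=-28, y=-136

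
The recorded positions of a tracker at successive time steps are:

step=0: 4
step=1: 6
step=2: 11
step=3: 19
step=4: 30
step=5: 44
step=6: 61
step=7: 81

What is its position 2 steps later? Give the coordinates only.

First differences are +2, +5, +8, +11, +14, +17, +20; their common second difference is +3 (constant acceleration).
step 8: 81 + 23 → 104
step 9: 104 + 26 → 130

130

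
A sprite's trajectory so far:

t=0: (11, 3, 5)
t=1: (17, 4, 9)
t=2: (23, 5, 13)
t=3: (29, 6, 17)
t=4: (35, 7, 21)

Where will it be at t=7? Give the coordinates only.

Each step adds (+6, +1, +4) to the position.
step 5: (35, 7, 21) + (+6, +1, +4) → (41, 8, 25)
step 6: (41, 8, 25) + (+6, +1, +4) → (47, 9, 29)
step 7: (47, 9, 29) + (+6, +1, +4) → (53, 10, 33)

(53, 10, 33)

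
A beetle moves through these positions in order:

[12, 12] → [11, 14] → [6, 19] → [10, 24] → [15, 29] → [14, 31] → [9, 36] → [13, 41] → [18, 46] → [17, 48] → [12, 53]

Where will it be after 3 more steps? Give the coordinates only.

Step-to-step displacements: [-1, +2], [-5, +5], [+4, +5], [+5, +5], [-1, +2], [-5, +5], [+4, +5], [+5, +5], [-1, +2], [-5, +5] — a repeating cycle of length 4.
step 11: apply [+4, +5] → [16, 58]
step 12: apply [+5, +5] → [21, 63]
step 13: apply [-1, +2] → [20, 65]

[20, 65]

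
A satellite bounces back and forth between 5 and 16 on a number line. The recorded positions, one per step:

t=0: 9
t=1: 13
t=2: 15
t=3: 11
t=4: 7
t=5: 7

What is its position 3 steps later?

The value travels 4 per step and bounces off the walls at 5 and 16.
  step 6: 7 → 11
  step 7: 11 → 15
  step 8: 15 → 13

13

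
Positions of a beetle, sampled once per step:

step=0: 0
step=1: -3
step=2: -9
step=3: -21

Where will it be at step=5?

The jumps are -3, -6, -12 — a geometric progression with ratio 2.
step 4: -21 − 24 → -45
step 5: -45 − 48 → -93

-93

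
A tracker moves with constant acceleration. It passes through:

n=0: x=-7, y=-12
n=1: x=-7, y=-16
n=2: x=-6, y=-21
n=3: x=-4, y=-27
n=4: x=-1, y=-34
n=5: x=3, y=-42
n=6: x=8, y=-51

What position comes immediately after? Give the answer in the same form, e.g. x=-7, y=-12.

x=14, y=-61

Taking differences between consecutive positions: (+0,-4), (+1,-5), (+2,-6), (+3,-7), (+4,-8), (+5,-9). These grow by (+1,-1) each step.
step 7: x=8, y=-51 + (+6,-10) → x=14, y=-61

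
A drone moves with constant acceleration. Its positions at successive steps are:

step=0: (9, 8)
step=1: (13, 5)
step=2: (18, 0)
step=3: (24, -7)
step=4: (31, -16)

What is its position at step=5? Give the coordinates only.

Successive displacements: (+4, -3), (+5, -5), (+6, -7), (+7, -9) — each changes by (+1, -2).
step 5: (31, -16) + (+8, -11) → (39, -27)

(39, -27)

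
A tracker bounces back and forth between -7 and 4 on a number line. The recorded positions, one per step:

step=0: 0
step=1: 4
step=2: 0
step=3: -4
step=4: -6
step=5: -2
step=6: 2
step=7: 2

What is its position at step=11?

0

The value reflects between -7 and 4, moving 4 per step.
  step 8: 2 → -2
  step 9: -2 → -6
  step 10: -6 → -4
  step 11: -4 → 0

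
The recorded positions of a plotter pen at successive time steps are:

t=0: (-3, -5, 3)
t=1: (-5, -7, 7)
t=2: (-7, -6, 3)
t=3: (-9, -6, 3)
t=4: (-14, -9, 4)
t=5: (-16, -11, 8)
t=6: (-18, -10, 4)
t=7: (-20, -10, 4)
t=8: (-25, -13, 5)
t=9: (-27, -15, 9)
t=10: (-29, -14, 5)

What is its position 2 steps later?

Step-to-step displacements: (-2, -2, +4), (-2, +1, -4), (-2, +0, +0), (-5, -3, +1), (-2, -2, +4), (-2, +1, -4), (-2, +0, +0), (-5, -3, +1), (-2, -2, +4), (-2, +1, -4) — a repeating cycle of length 4.
step 11: apply (-2, +0, +0) → (-31, -14, 5)
step 12: apply (-5, -3, +1) → (-36, -17, 6)

(-36, -17, 6)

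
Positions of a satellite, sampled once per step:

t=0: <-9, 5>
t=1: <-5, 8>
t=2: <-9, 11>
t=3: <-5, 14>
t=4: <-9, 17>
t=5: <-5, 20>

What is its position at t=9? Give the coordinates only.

First: cycles through -9, -5 every 2 steps. Step 9 lands at position 1 of the cycle → -5.
Second: linear, +3 per step → 32 at step 9.

<-5, 32>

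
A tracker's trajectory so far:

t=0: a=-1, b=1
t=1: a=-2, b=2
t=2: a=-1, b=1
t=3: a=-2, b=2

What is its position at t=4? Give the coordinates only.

The jumps are (-1,+1), (+1,-1), (-1,+1) — a geometric progression with ratio -1.
step 4: a=-2, b=2 + (+1,-1) → a=-1, b=1

a=-1, b=1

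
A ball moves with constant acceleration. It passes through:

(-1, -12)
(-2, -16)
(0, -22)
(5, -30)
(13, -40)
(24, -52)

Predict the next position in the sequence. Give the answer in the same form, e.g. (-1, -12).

(38, -66)

Taking differences between consecutive positions: (-1, -4), (+2, -6), (+5, -8), (+8, -10), (+11, -12). These grow by (+3, -2) each step.
step 6: (24, -52) + (+14, -14) → (38, -66)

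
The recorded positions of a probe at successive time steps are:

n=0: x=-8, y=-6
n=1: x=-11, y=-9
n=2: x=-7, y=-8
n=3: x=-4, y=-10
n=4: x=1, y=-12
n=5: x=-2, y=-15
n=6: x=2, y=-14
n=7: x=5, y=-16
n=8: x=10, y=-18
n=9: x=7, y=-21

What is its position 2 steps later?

Step-to-step displacements: (-3, -3), (+4, +1), (+3, -2), (+5, -2), (-3, -3), (+4, +1), (+3, -2), (+5, -2), (-3, -3) — a repeating cycle of length 4.
step 10: apply (+4, +1) → x=11, y=-20
step 11: apply (+3, -2) → x=14, y=-22

x=14, y=-22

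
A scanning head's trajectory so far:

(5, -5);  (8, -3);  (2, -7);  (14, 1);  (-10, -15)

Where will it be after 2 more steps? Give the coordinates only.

(-58, -47)

Consecutive displacements (+3, +2), (-6, -4), (+12, +8), (-24, -16) scale by a factor of -2 each step.
step 5: (-10, -15) + (+48, +32) → (38, 17)
step 6: (38, 17) + (-96, -64) → (-58, -47)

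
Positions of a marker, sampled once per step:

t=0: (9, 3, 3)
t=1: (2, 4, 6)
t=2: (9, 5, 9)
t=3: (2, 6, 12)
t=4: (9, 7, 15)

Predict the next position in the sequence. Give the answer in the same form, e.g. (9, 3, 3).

First: cycles through 9, 2 every 2 steps. Step 5 lands at position 1 of the cycle → 2.
Second: linear, +1 per step → 8 at step 5.
Third: linear, +3 per step → 18 at step 5.

(2, 8, 18)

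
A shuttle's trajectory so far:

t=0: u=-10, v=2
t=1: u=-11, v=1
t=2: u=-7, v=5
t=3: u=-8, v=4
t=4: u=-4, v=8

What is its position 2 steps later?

Step-to-step displacements: (-1, -1), (+4, +4), (-1, -1), (+4, +4) — a repeating cycle of length 2.
step 5: apply (-1, -1) → u=-5, v=7
step 6: apply (+4, +4) → u=-1, v=11

u=-1, v=11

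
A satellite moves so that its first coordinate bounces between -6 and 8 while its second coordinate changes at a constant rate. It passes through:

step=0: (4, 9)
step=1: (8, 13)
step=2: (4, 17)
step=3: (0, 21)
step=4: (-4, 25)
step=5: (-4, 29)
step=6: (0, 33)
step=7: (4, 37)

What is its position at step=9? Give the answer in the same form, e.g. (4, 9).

(4, 45)

The first coordinate travels 4 per step and bounces off the walls at -6 and 8.
  step 8: 4 → 8
  step 9: 8 → 4
The second coordinate changes by +4 each step: at step 9 it is 45.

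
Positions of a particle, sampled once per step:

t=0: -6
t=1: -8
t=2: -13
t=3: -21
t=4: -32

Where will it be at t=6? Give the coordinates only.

-63

First differences are -2, -5, -8, -11; their common second difference is -3 (constant acceleration).
step 5: -32 − 14 → -46
step 6: -46 − 17 → -63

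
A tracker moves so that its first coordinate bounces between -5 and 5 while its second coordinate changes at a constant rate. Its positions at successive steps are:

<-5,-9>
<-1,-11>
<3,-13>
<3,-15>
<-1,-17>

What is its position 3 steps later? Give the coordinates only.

The first coordinate reflects between -5 and 5, moving 4 per step.
  step 5: -1 → -5
  step 6: -5 → -1
  step 7: -1 → 3
The second coordinate changes by -2 each step: at step 7 it is -23.

<3,-23>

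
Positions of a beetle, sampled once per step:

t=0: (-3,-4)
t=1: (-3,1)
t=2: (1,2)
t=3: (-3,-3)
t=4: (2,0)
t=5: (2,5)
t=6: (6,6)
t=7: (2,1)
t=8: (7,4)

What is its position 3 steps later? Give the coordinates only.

(7,5)

The moves between consecutive positions are (+0,+5), (+4,+1), (-4,-5), (+5,+3), (+0,+5), (+4,+1), (-4,-5), (+5,+3); they repeat the 4-cycle [(+0,+5), (+4,+1), (-4,-5), (+5,+3)].
step 9: apply (+0,+5) → (7,9)
step 10: apply (+4,+1) → (11,10)
step 11: apply (-4,-5) → (7,5)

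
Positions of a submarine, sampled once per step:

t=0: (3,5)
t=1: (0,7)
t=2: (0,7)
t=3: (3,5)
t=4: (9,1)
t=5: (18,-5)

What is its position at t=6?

Taking differences between consecutive positions: (-3,+2), (+0,+0), (+3,-2), (+6,-4), (+9,-6). These grow by (+3,-2) each step.
step 6: (18,-5) + (+12,-8) → (30,-13)

(30,-13)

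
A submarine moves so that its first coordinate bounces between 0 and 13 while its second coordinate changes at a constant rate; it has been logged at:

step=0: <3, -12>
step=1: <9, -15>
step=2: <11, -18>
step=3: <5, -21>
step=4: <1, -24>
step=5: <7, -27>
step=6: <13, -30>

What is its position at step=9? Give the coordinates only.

The first coordinate travels 6 per step and bounces off the walls at 0 and 13.
  step 7: 13 → 7
  step 8: 7 → 1
  step 9: 1 → 5
The second coordinate changes by -3 each step: at step 9 it is -39.

<5, -39>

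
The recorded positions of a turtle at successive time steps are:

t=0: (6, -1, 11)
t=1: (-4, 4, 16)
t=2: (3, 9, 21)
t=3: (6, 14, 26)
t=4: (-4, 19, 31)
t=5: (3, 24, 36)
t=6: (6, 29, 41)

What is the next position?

(-4, 34, 46)

The first coordinate repeats the cycle [6, -4, 3] with period 3; step 7 mod 3 = 1, giving -4.
The second coordinate changes by +5 each step, so at step 7 it is -1 + 7·(5) = 34.
The third coordinate changes by +5 each step, so at step 7 it is 11 + 7·(5) = 46.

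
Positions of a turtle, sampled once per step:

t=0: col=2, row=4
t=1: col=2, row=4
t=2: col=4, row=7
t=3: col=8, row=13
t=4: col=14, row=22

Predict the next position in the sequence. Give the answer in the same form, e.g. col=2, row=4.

col=22, row=34

Taking differences between consecutive positions: (+0, +0), (+2, +3), (+4, +6), (+6, +9). These grow by (+2, +3) each step.
step 5: col=14, row=22 + (+8, +12) → col=22, row=34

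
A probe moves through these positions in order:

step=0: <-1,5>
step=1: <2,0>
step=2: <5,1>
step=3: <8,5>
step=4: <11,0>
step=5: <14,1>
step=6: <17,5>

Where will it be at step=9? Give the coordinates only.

First: linear, +3 per step → 26 at step 9.
Second: cycles through 5, 0, 1 every 3 steps. Step 9 lands at position 0 of the cycle → 5.

<26,5>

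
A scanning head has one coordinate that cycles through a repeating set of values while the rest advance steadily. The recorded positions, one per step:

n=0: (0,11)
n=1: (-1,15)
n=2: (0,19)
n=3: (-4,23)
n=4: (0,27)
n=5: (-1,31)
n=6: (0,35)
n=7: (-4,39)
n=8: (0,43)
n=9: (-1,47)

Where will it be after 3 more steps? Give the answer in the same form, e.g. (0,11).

(0,59)

The first coordinate repeats the cycle [0, -1, 0, -4] with period 4; step 12 mod 4 = 0, giving 0.
The second coordinate changes by +4 each step, so at step 12 it is 11 + 12·(4) = 59.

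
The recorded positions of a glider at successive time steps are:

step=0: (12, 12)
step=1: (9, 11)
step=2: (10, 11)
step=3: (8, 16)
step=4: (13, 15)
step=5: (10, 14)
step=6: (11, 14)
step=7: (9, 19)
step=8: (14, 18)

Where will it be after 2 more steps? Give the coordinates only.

Differencing gives (-3, -1), (+1, +0), (-2, +5), (+5, -1), (-3, -1), (+1, +0), (-2, +5), (+5, -1). This is the pattern (-3, -1), (+1, +0), (-2, +5), (+5, -1) repeated.
step 9: apply (-3, -1) → (11, 17)
step 10: apply (+1, +0) → (12, 17)

(12, 17)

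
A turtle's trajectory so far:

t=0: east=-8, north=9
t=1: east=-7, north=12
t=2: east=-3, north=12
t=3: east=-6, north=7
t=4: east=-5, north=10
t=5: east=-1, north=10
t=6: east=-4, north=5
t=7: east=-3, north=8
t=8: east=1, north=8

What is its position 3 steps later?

Step-to-step displacements: (+1,+3), (+4,+0), (-3,-5), (+1,+3), (+4,+0), (-3,-5), (+1,+3), (+4,+0) — a repeating cycle of length 3.
step 9: apply (-3,-5) → east=-2, north=3
step 10: apply (+1,+3) → east=-1, north=6
step 11: apply (+4,+0) → east=3, north=6

east=3, north=6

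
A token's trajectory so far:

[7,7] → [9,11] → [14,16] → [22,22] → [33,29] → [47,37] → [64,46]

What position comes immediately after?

[84,56]

Taking differences between consecutive positions: [+2,+4], [+5,+5], [+8,+6], [+11,+7], [+14,+8], [+17,+9]. These grow by [+3,+1] each step.
step 7: [64,46] + [+20,+10] → [84,56]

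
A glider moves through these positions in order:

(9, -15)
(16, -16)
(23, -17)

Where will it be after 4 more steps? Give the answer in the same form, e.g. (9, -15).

(51, -21)

Constant displacement of (+7, -1) per step.
step 3: (23, -17) + (+7, -1) → (30, -18)
step 4: (30, -18) + (+7, -1) → (37, -19)
step 5: (37, -19) + (+7, -1) → (44, -20)
step 6: (44, -20) + (+7, -1) → (51, -21)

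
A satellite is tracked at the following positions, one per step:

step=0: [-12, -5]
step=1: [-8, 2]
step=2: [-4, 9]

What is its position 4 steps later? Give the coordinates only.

The position changes by [+4, +7] every step.
step 3: [-4, 9] + [+4, +7] → [0, 16]
step 4: [0, 16] + [+4, +7] → [4, 23]
step 5: [4, 23] + [+4, +7] → [8, 30]
step 6: [8, 30] + [+4, +7] → [12, 37]

[12, 37]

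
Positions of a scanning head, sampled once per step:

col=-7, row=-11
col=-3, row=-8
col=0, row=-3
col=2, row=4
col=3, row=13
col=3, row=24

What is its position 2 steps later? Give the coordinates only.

Successive displacements: (+4, +3), (+3, +5), (+2, +7), (+1, +9), (+0, +11) — each changes by (-1, +2).
step 6: col=3, row=24 + (-1, +13) → col=2, row=37
step 7: col=2, row=37 + (-2, +15) → col=0, row=52

col=0, row=52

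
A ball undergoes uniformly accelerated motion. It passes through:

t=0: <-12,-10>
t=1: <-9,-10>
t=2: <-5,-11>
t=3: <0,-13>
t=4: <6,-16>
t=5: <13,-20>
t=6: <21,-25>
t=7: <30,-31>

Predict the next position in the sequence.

Successive displacements: <+3,+0>, <+4,-1>, <+5,-2>, <+6,-3>, <+7,-4>, <+8,-5>, <+9,-6> — each changes by <+1,-1>.
step 8: <30,-31> + <+10,-7> → <40,-38>

<40,-38>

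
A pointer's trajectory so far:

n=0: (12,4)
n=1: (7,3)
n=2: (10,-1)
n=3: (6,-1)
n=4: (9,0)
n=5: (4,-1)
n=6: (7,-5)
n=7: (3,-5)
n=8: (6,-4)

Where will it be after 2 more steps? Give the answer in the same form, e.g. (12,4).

The moves between consecutive positions are (-5,-1), (+3,-4), (-4,+0), (+3,+1), (-5,-1), (+3,-4), (-4,+0), (+3,+1); they repeat the 4-cycle [(-5,-1), (+3,-4), (-4,+0), (+3,+1)].
step 9: apply (-5,-1) → (1,-5)
step 10: apply (+3,-4) → (4,-9)

(4,-9)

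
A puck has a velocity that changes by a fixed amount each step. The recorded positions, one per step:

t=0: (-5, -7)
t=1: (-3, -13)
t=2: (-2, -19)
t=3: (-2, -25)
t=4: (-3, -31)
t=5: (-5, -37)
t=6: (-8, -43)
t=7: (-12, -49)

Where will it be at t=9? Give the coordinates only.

(-23, -61)

Taking differences between consecutive positions: (+2, -6), (+1, -6), (+0, -6), (-1, -6), (-2, -6), (-3, -6), (-4, -6). These grow by (-1, +0) each step.
step 8: (-12, -49) + (-5, -6) → (-17, -55)
step 9: (-17, -55) + (-6, -6) → (-23, -61)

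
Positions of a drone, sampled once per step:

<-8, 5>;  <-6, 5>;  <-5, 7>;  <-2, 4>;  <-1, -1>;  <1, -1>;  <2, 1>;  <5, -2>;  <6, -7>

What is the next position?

<8, -7>

Step-to-step displacements: <+2, +0>, <+1, +2>, <+3, -3>, <+1, -5>, <+2, +0>, <+1, +2>, <+3, -3>, <+1, -5> — a repeating cycle of length 4.
step 9: apply <+2, +0> → <8, -7>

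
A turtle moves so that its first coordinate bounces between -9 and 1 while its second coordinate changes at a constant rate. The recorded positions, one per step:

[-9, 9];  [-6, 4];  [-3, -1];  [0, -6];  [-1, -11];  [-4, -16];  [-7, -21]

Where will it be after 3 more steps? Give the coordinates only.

[-2, -36]

The first coordinate travels 3 per step and bounces off the walls at -9 and 1.
  step 7: -7 → -8
  step 8: -8 → -5
  step 9: -5 → -2
The second coordinate changes by -5 each step: at step 9 it is -36.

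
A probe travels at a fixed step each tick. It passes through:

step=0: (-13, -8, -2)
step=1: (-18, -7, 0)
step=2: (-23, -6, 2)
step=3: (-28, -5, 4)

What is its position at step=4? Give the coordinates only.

(-33, -4, 6)

Constant displacement of (-5, +1, +2) per step.
step 4: (-28, -5, 4) + (-5, +1, +2) → (-33, -4, 6)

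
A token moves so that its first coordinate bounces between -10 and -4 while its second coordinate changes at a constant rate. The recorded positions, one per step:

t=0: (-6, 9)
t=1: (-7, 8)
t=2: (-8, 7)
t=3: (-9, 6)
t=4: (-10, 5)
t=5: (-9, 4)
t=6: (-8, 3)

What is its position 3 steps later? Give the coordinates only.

The first coordinate travels 1 per step and bounces off the walls at -10 and -4.
  step 7: -8 → -7
  step 8: -7 → -6
  step 9: -6 → -5
The second coordinate changes by -1 each step: at step 9 it is 0.

(-5, 0)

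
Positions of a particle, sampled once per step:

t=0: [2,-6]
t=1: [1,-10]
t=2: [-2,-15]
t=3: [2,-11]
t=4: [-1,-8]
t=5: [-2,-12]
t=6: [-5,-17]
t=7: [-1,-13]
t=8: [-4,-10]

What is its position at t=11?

[-4,-15]

The moves between consecutive positions are [-1,-4], [-3,-5], [+4,+4], [-3,+3], [-1,-4], [-3,-5], [+4,+4], [-3,+3]; they repeat the 4-cycle [[-1,-4], [-3,-5], [+4,+4], [-3,+3]].
step 9: apply [-1,-4] → [-5,-14]
step 10: apply [-3,-5] → [-8,-19]
step 11: apply [+4,+4] → [-4,-15]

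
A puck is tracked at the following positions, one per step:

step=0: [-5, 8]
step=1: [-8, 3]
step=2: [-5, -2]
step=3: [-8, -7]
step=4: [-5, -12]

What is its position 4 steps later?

[-5, -32]

First: cycles through -5, -8 every 2 steps. Step 8 lands at position 0 of the cycle → -5.
Second: linear, -5 per step → -32 at step 8.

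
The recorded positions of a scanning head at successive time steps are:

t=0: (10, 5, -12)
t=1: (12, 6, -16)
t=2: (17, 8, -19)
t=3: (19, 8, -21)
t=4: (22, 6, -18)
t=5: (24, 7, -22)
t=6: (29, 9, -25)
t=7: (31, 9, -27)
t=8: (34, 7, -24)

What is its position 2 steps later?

Step-to-step displacements: (+2, +1, -4), (+5, +2, -3), (+2, +0, -2), (+3, -2, +3), (+2, +1, -4), (+5, +2, -3), (+2, +0, -2), (+3, -2, +3) — a repeating cycle of length 4.
step 9: apply (+2, +1, -4) → (36, 8, -28)
step 10: apply (+5, +2, -3) → (41, 10, -31)

(41, 10, -31)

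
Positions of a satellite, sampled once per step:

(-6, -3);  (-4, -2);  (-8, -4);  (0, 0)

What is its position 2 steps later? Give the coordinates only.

(16, 8)

The jumps are (+2, +1), (-4, -2), (+8, +4) — a geometric progression with ratio -2.
step 4: (0, 0) + (-16, -8) → (-16, -8)
step 5: (-16, -8) + (+32, +16) → (16, 8)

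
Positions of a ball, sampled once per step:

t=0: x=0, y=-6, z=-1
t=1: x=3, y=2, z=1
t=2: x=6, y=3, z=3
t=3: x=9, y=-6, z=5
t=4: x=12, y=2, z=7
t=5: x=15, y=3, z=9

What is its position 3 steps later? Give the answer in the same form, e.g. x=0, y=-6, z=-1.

x=24, y=3, z=15

The x coordinate changes by +3 each step, so at step 8 it is 0 + 8·(3) = 24.
The y coordinate repeats the cycle [-6, 2, 3] with period 3; step 8 mod 3 = 2, giving 3.
The z coordinate changes by +2 each step, so at step 8 it is -1 + 8·(2) = 15.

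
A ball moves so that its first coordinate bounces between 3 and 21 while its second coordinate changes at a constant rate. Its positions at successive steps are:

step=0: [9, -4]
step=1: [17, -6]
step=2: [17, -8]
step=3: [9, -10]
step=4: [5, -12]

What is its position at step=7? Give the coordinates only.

The first coordinate travels 8 per step and bounces off the walls at 3 and 21.
  step 5: 5 → 13
  step 6: 13 → 21
  step 7: 21 → 13
The second coordinate changes by -2 each step: at step 7 it is -18.

[13, -18]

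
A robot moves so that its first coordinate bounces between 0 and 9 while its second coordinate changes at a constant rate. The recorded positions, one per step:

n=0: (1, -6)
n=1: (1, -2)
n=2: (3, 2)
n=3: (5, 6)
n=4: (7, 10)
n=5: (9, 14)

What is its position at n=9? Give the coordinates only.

The first coordinate reflects between 0 and 9, moving 2 per step.
  step 6: 9 → 7
  step 7: 7 → 5
  step 8: 5 → 3
  step 9: 3 → 1
The second coordinate changes by +4 each step: at step 9 it is 30.

(1, 30)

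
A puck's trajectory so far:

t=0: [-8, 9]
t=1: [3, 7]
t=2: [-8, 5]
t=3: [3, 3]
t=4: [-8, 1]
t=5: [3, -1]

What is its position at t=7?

The first coordinate repeats the cycle [-8, 3] with period 2; step 7 mod 2 = 1, giving 3.
The second coordinate changes by -2 each step, so at step 7 it is 9 + 7·(-2) = -5.

[3, -5]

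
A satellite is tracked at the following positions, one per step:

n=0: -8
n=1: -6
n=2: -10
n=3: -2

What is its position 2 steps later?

14

Step-to-step displacements: +2, -4, +8; each is -2× the previous.
step 4: -2 − 16 → -18
step 5: -18 + 32 → 14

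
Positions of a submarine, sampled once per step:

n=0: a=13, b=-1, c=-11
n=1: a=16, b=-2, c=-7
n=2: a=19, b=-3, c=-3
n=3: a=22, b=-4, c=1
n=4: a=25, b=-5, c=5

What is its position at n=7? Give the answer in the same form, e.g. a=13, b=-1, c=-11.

The position changes by (+3, -1, +4) every step.
step 5: a=25, b=-5, c=5 + (+3, -1, +4) → a=28, b=-6, c=9
step 6: a=28, b=-6, c=9 + (+3, -1, +4) → a=31, b=-7, c=13
step 7: a=31, b=-7, c=13 + (+3, -1, +4) → a=34, b=-8, c=17

a=34, b=-8, c=17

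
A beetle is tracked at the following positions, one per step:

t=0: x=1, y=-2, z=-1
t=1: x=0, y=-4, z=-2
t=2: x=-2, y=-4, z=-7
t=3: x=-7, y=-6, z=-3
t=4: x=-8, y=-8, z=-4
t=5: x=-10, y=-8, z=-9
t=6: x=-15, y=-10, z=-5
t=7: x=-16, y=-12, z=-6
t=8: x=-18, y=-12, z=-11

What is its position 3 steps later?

x=-26, y=-16, z=-13

The moves between consecutive positions are (-1,-2,-1), (-2,+0,-5), (-5,-2,+4), (-1,-2,-1), (-2,+0,-5), (-5,-2,+4), (-1,-2,-1), (-2,+0,-5); they repeat the 3-cycle [(-1,-2,-1), (-2,+0,-5), (-5,-2,+4)].
step 9: apply (-5,-2,+4) → x=-23, y=-14, z=-7
step 10: apply (-1,-2,-1) → x=-24, y=-16, z=-8
step 11: apply (-2,+0,-5) → x=-26, y=-16, z=-13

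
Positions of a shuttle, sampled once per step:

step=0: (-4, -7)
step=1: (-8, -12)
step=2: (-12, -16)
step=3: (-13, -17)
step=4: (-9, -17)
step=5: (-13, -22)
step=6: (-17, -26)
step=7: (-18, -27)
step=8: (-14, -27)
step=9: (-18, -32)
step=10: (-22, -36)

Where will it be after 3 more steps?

Differencing gives (-4, -5), (-4, -4), (-1, -1), (+4, +0), (-4, -5), (-4, -4), (-1, -1), (+4, +0), (-4, -5), (-4, -4). This is the pattern (-4, -5), (-4, -4), (-1, -1), (+4, +0) repeated.
step 11: apply (-1, -1) → (-23, -37)
step 12: apply (+4, +0) → (-19, -37)
step 13: apply (-4, -5) → (-23, -42)

(-23, -42)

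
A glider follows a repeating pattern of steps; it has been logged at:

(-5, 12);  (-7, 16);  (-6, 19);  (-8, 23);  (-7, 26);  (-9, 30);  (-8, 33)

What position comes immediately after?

The moves between consecutive positions are (-2, +4), (+1, +3), (-2, +4), (+1, +3), (-2, +4), (+1, +3); they repeat the 2-cycle [(-2, +4), (+1, +3)].
step 7: apply (-2, +4) → (-10, 37)

(-10, 37)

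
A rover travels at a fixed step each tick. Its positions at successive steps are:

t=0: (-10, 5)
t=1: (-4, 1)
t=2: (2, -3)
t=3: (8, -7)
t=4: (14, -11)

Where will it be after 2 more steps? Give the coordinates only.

Constant displacement of (+6, -4) per step.
step 5: (14, -11) + (+6, -4) → (20, -15)
step 6: (20, -15) + (+6, -4) → (26, -19)

(26, -19)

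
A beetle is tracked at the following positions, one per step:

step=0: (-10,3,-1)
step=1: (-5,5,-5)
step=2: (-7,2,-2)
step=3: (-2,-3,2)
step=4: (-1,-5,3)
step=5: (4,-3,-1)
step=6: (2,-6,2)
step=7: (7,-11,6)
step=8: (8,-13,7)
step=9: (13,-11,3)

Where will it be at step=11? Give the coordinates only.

(16,-19,10)

Differencing gives (+5,+2,-4), (-2,-3,+3), (+5,-5,+4), (+1,-2,+1), (+5,+2,-4), (-2,-3,+3), (+5,-5,+4), (+1,-2,+1), (+5,+2,-4). This is the pattern (+5,+2,-4), (-2,-3,+3), (+5,-5,+4), (+1,-2,+1) repeated.
step 10: apply (-2,-3,+3) → (11,-14,6)
step 11: apply (+5,-5,+4) → (16,-19,10)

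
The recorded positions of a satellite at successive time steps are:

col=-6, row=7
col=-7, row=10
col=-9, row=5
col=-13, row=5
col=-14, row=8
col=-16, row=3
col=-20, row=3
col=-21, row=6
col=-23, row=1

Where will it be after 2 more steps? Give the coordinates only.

The moves between consecutive positions are (-1,+3), (-2,-5), (-4,+0), (-1,+3), (-2,-5), (-4,+0), (-1,+3), (-2,-5); they repeat the 3-cycle [(-1,+3), (-2,-5), (-4,+0)].
step 9: apply (-4,+0) → col=-27, row=1
step 10: apply (-1,+3) → col=-28, row=4

col=-28, row=4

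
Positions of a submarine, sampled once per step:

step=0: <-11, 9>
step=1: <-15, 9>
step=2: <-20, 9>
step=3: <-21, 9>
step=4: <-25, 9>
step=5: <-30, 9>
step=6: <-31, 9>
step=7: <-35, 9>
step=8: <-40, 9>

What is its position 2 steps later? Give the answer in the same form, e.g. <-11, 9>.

The moves between consecutive positions are <-4, +0>, <-5, +0>, <-1, +0>, <-4, +0>, <-5, +0>, <-1, +0>, <-4, +0>, <-5, +0>; they repeat the 3-cycle [<-4, +0>, <-5, +0>, <-1, +0>].
step 9: apply <-1, +0> → <-41, 9>
step 10: apply <-4, +0> → <-45, 9>

<-45, 9>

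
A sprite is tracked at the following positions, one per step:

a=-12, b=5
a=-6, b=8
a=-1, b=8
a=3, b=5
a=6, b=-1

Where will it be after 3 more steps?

a=9, b=-37

Taking differences between consecutive positions: (+6, +3), (+5, +0), (+4, -3), (+3, -6). These grow by (-1, -3) each step.
step 5: a=6, b=-1 + (+2, -9) → a=8, b=-10
step 6: a=8, b=-10 + (+1, -12) → a=9, b=-22
step 7: a=9, b=-22 + (+0, -15) → a=9, b=-37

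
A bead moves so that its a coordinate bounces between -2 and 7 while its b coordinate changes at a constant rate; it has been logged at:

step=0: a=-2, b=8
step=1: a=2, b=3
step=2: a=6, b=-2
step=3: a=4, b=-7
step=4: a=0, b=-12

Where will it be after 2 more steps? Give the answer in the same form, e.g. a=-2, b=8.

a=4, b=-22

The a coordinate reflects between -2 and 7, moving 4 per step.
  step 5: 0 → 0
  step 6: 0 → 4
The b coordinate changes by -5 each step: at step 6 it is -22.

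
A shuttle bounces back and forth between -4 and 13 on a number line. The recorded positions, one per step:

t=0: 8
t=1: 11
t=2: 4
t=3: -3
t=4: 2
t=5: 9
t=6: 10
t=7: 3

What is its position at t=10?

The value reflects between -4 and 13, moving 7 per step.
  step 8: 3 → -4
  step 9: -4 → 3
  step 10: 3 → 10

10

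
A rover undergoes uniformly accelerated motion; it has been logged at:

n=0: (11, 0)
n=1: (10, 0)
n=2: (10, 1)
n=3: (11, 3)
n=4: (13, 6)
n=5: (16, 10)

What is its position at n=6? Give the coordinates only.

Successive displacements: (-1, +0), (+0, +1), (+1, +2), (+2, +3), (+3, +4) — each changes by (+1, +1).
step 6: (16, 10) + (+4, +5) → (20, 15)

(20, 15)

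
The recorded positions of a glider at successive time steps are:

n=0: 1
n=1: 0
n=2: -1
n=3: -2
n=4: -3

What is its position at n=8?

Each step adds -1 to the position.
step 5: -3 − 1 → -4
step 6: -4 − 1 → -5
step 7: -5 − 1 → -6
step 8: -6 − 1 → -7

-7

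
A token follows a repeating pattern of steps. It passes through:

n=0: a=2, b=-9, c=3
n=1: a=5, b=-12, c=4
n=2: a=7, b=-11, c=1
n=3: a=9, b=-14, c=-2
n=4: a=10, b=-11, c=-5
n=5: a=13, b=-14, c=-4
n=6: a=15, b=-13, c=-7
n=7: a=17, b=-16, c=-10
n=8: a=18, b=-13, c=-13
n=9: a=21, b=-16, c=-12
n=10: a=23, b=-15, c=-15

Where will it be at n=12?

Differencing gives (+3,-3,+1), (+2,+1,-3), (+2,-3,-3), (+1,+3,-3), (+3,-3,+1), (+2,+1,-3), (+2,-3,-3), (+1,+3,-3), (+3,-3,+1), (+2,+1,-3). This is the pattern (+3,-3,+1), (+2,+1,-3), (+2,-3,-3), (+1,+3,-3) repeated.
step 11: apply (+2,-3,-3) → a=25, b=-18, c=-18
step 12: apply (+1,+3,-3) → a=26, b=-15, c=-21

a=26, b=-15, c=-21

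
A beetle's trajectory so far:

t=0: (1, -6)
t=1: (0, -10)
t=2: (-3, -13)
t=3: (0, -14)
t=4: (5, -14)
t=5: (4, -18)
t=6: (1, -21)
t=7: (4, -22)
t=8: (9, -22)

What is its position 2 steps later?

(5, -29)

Step-to-step displacements: (-1, -4), (-3, -3), (+3, -1), (+5, +0), (-1, -4), (-3, -3), (+3, -1), (+5, +0) — a repeating cycle of length 4.
step 9: apply (-1, -4) → (8, -26)
step 10: apply (-3, -3) → (5, -29)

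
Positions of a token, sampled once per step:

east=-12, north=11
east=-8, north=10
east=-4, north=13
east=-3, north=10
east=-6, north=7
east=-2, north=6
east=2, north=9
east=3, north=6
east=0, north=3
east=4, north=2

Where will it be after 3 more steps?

The moves between consecutive positions are (+4,-1), (+4,+3), (+1,-3), (-3,-3), (+4,-1), (+4,+3), (+1,-3), (-3,-3), (+4,-1); they repeat the 4-cycle [(+4,-1), (+4,+3), (+1,-3), (-3,-3)].
step 10: apply (+4,+3) → east=8, north=5
step 11: apply (+1,-3) → east=9, north=2
step 12: apply (-3,-3) → east=6, north=-1

east=6, north=-1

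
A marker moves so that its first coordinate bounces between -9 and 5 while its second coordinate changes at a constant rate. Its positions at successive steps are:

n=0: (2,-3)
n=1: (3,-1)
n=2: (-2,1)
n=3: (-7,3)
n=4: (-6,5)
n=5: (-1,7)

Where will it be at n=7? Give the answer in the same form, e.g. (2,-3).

(1,11)

The first coordinate travels 5 per step and bounces off the walls at -9 and 5.
  step 6: -1 → 4
  step 7: 4 → 1
The second coordinate changes by +2 each step: at step 7 it is 11.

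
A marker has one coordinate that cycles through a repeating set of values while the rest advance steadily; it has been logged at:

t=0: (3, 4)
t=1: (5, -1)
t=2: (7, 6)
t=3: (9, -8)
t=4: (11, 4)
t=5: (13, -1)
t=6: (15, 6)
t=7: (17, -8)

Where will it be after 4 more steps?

First: linear, +2 per step → 25 at step 11.
Second: cycles through 4, -1, 6, -8 every 4 steps. Step 11 lands at position 3 of the cycle → -8.

(25, -8)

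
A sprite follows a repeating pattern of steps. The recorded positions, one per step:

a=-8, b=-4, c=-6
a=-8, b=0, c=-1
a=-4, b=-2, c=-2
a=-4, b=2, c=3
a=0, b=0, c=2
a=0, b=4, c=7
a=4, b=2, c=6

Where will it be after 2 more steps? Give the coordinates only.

a=8, b=4, c=10

Step-to-step displacements: (+0, +4, +5), (+4, -2, -1), (+0, +4, +5), (+4, -2, -1), (+0, +4, +5), (+4, -2, -1) — a repeating cycle of length 2.
step 7: apply (+0, +4, +5) → a=4, b=6, c=11
step 8: apply (+4, -2, -1) → a=8, b=4, c=10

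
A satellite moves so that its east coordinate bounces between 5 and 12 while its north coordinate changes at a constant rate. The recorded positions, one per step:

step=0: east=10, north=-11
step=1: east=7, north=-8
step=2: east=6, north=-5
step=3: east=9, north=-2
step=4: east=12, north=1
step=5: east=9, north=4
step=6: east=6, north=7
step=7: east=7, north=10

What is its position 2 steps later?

east=11, north=16

The east coordinate reflects between 5 and 12, moving 3 per step.
  step 8: 7 → 10
  step 9: 10 → 11
The north coordinate changes by +3 each step: at step 9 it is 16.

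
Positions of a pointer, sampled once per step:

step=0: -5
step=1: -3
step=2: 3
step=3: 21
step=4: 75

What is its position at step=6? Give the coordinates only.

Consecutive displacements +2, +6, +18, +54 scale by a factor of 3 each step.
step 5: 75 + 162 → 237
step 6: 237 + 486 → 723

723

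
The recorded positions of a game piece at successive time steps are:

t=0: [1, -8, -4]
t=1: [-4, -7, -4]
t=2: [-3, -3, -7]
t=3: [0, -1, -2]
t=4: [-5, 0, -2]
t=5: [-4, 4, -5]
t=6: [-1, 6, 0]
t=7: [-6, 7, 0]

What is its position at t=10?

[-7, 14, 2]

Step-to-step displacements: [-5, +1, +0], [+1, +4, -3], [+3, +2, +5], [-5, +1, +0], [+1, +4, -3], [+3, +2, +5], [-5, +1, +0] — a repeating cycle of length 3.
step 8: apply [+1, +4, -3] → [-5, 11, -3]
step 9: apply [+3, +2, +5] → [-2, 13, 2]
step 10: apply [-5, +1, +0] → [-7, 14, 2]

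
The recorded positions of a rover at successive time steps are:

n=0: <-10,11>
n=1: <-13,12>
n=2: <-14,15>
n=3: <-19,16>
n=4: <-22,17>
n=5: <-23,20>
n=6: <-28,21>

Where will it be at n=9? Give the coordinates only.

<-37,26>

Step-to-step displacements: <-3,+1>, <-1,+3>, <-5,+1>, <-3,+1>, <-1,+3>, <-5,+1> — a repeating cycle of length 3.
step 7: apply <-3,+1> → <-31,22>
step 8: apply <-1,+3> → <-32,25>
step 9: apply <-5,+1> → <-37,26>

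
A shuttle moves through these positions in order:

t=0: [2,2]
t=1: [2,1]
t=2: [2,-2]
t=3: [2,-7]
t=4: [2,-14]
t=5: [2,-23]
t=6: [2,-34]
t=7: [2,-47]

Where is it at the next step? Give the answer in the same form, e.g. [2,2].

[2,-62]

Successive displacements: [+0,-1], [+0,-3], [+0,-5], [+0,-7], [+0,-9], [+0,-11], [+0,-13] — each changes by [+0,-2].
step 8: [2,-47] + [+0,-15] → [2,-62]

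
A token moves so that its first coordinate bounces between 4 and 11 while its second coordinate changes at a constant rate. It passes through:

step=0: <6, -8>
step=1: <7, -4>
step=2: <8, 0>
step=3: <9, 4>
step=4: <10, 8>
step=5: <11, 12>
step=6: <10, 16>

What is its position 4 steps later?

The first coordinate travels 1 per step and bounces off the walls at 4 and 11.
  step 7: 10 → 9
  step 8: 9 → 8
  step 9: 8 → 7
  step 10: 7 → 6
The second coordinate changes by +4 each step: at step 10 it is 32.

<6, 32>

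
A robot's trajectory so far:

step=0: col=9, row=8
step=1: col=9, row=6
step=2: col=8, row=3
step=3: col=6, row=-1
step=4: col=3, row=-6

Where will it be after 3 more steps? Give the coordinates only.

col=-12, row=-27

First differences are (+0,-2), (-1,-3), (-2,-4), (-3,-5); their common second difference is (-1,-1) (constant acceleration).
step 5: col=3, row=-6 + (-4,-6) → col=-1, row=-12
step 6: col=-1, row=-12 + (-5,-7) → col=-6, row=-19
step 7: col=-6, row=-19 + (-6,-8) → col=-12, row=-27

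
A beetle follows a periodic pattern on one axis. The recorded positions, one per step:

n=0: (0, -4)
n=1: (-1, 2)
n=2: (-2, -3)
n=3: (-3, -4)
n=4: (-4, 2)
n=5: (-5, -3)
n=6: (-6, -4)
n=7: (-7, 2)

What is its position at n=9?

The first coordinate changes by -1 each step, so at step 9 it is 0 + 9·(-1) = -9.
The second coordinate repeats the cycle [-4, 2, -3] with period 3; step 9 mod 3 = 0, giving -4.

(-9, -4)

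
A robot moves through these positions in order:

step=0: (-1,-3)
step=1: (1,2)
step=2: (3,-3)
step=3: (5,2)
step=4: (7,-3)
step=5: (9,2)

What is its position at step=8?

First: linear, +2 per step → 15 at step 8.
Second: cycles through -3, 2 every 2 steps. Step 8 lands at position 0 of the cycle → -3.

(15,-3)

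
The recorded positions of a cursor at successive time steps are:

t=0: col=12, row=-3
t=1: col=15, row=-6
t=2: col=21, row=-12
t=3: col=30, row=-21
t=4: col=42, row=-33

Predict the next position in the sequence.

col=57, row=-48

First differences are (+3, -3), (+6, -6), (+9, -9), (+12, -12); their common second difference is (+3, -3) (constant acceleration).
step 5: col=42, row=-33 + (+15, -15) → col=57, row=-48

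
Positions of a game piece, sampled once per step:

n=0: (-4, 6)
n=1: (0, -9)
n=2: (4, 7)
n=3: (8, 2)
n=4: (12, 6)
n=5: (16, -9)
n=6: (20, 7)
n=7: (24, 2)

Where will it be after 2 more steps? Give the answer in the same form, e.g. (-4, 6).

First: linear, +4 per step → 32 at step 9.
Second: cycles through 6, -9, 7, 2 every 4 steps. Step 9 lands at position 1 of the cycle → -9.

(32, -9)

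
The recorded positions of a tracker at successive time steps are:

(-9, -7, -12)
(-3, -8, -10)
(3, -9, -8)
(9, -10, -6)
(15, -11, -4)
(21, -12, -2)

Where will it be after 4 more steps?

The position changes by (+6, -1, +2) every step.
step 6: (21, -12, -2) + (+6, -1, +2) → (27, -13, 0)
step 7: (27, -13, 0) + (+6, -1, +2) → (33, -14, 2)
step 8: (33, -14, 2) + (+6, -1, +2) → (39, -15, 4)
step 9: (39, -15, 4) + (+6, -1, +2) → (45, -16, 6)

(45, -16, 6)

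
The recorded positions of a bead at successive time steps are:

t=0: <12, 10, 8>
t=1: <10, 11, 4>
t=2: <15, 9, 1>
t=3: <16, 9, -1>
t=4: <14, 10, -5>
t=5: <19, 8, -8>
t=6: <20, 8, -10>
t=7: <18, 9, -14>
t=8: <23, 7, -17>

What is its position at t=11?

<27, 6, -26>

Differencing gives <-2, +1, -4>, <+5, -2, -3>, <+1, +0, -2>, <-2, +1, -4>, <+5, -2, -3>, <+1, +0, -2>, <-2, +1, -4>, <+5, -2, -3>. This is the pattern <-2, +1, -4>, <+5, -2, -3>, <+1, +0, -2> repeated.
step 9: apply <+1, +0, -2> → <24, 7, -19>
step 10: apply <-2, +1, -4> → <22, 8, -23>
step 11: apply <+5, -2, -3> → <27, 6, -26>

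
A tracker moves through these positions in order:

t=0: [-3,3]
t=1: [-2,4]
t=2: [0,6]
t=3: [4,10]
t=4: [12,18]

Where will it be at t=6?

Step-to-step displacements: [+1,+1], [+2,+2], [+4,+4], [+8,+8]; each is 2× the previous.
step 5: [12,18] + [+16,+16] → [28,34]
step 6: [28,34] + [+32,+32] → [60,66]

[60,66]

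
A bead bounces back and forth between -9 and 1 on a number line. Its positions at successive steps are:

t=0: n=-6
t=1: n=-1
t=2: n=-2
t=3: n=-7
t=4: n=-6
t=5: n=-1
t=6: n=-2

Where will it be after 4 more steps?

The value travels 5 per step and bounces off the walls at -9 and 1.
  step 7: -2 → -7
  step 8: -7 → -6
  step 9: -6 → -1
  step 10: -1 → -2

n=-2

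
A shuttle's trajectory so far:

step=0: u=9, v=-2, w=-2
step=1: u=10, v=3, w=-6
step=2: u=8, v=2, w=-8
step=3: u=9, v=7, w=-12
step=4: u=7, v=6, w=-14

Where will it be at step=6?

The moves between consecutive positions are (+1, +5, -4), (-2, -1, -2), (+1, +5, -4), (-2, -1, -2); they repeat the 2-cycle [(+1, +5, -4), (-2, -1, -2)].
step 5: apply (+1, +5, -4) → u=8, v=11, w=-18
step 6: apply (-2, -1, -2) → u=6, v=10, w=-20

u=6, v=10, w=-20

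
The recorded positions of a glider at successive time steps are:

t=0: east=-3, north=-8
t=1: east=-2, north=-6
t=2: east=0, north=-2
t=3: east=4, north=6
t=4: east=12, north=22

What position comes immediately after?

east=28, north=54

Step-to-step displacements: (+1, +2), (+2, +4), (+4, +8), (+8, +16); each is 2× the previous.
step 5: east=12, north=22 + (+16, +32) → east=28, north=54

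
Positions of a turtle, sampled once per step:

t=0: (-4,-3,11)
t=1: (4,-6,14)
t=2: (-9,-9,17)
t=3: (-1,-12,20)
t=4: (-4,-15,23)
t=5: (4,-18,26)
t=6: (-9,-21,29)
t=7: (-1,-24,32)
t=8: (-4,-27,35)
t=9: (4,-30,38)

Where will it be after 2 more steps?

First: cycles through -4, 4, -9, -1 every 4 steps. Step 11 lands at position 3 of the cycle → -1.
Second: linear, -3 per step → -36 at step 11.
Third: linear, +3 per step → 44 at step 11.

(-1,-36,44)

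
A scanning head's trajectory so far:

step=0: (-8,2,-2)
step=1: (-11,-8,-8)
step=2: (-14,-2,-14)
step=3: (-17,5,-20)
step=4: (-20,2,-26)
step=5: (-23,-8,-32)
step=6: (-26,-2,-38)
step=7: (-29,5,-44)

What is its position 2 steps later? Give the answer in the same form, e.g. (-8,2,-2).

The first coordinate changes by -3 each step, so at step 9 it is -8 + 9·(-3) = -35.
The second coordinate repeats the cycle [2, -8, -2, 5] with period 4; step 9 mod 4 = 1, giving -8.
The third coordinate changes by -6 each step, so at step 9 it is -2 + 9·(-6) = -56.

(-35,-8,-56)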